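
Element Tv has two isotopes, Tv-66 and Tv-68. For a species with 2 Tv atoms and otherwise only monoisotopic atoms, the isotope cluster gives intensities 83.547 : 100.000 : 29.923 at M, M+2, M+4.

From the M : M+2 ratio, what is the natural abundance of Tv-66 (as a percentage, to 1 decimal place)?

62.6%

Write p for the Tv-66 fraction. I(M+2)/I(M) = [C(2,1)·p^1·(1−p)] / p^2 = 2·(1−p)/p = 100.000/83.547 = 1.1969
(1−p)/p = 1.1969/2 = 0.5985  ⇒  p = 1/(1 + 0.5985) = 0.6256
Tv-66: 62.6%, Tv-68: 37.4%.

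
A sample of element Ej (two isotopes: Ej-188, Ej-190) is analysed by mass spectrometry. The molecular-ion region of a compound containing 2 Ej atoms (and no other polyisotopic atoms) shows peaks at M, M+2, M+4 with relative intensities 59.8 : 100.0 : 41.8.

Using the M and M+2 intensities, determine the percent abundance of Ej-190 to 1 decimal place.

45.5%

Let p = fractional abundance of Ej-188. I(M+2)/I(M) = [C(2,1)·p^1·(1−p)] / p^2 = 2·(1−p)/p = 100.0/59.8 = 1.6722
(1−p)/p = 1.6722/2 = 0.8361  ⇒  p = 1/(1 + 0.8361) = 0.5446
Ej-188: 54.5%, Ej-190: 45.5%.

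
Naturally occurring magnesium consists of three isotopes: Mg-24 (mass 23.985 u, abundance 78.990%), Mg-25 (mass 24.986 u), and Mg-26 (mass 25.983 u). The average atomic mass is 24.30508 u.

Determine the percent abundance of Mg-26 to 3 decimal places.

11.010%

The remaining 21.010% is split between Mg-25 (fraction x) and Mg-26 (fraction 0.21010 − x).
Substituting: 24.986x + 25.983(0.21010 − x) = 5.3593285
(24.986 − 25.983)x = -0.0996998  ⇒  x = 0.10000, y = 0.11010
Mg-25: 10.000%, Mg-26: 11.010%.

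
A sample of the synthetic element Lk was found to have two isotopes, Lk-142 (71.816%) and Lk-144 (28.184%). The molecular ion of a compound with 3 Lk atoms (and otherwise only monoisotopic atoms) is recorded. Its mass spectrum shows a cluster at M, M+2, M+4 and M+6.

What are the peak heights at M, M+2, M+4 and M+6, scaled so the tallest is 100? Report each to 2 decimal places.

Expanding (0.71816 + 0.28184)^3:
P(M) = 0.71816^3 = 0.370394
P(M+2) = 3 × 0.71816^2 × 0.28184^1 = 0.436080
P(M+4) = 3 × 0.71816^1 × 0.28184^2 = 0.171139
P(M+6) = 0.28184^3 = 0.022388
The M+2 peak is largest (0.436080); scaling to 100 gives 84.94 : 100.00 : 39.24 : 5.13.

84.94 : 100.00 : 39.24 : 5.13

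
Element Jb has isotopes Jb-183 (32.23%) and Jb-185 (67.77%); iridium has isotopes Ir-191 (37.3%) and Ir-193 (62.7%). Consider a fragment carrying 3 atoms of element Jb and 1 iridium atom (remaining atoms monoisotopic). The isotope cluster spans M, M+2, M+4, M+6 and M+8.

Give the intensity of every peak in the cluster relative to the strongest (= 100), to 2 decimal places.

Element Jb pattern (n=3): 0.03347965 : 0.21119292 : 0.44407521 : 0.31125222
Iridium pattern (n=1): 0.3730 : 0.6270
Convolve the two distributions (both contribute in 2-u steps):
  M: 0.03347965×0.3730 = 0.012488
  M+2: 0.03347965×0.6270 + 0.21119292×0.3730 = 0.099767
  M+4: 0.21119292×0.6270 + 0.44407521×0.3730 = 0.298058
  M+6: 0.44407521×0.6270 + 0.31125222×0.3730 = 0.394532
  M+8: 0.31125222×0.6270 = 0.195155
Scale to base peak (0.394532) = 100: 3.17 : 25.29 : 75.55 : 100.00 : 49.46

3.17 : 25.29 : 75.55 : 100.00 : 49.46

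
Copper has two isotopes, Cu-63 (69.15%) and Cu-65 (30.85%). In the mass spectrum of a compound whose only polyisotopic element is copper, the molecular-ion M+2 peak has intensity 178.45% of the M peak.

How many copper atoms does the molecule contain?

The M+2/M ratio from n Cu atoms is n · q/p = n · 0.3085/0.6915.
n = 1.7845 × 0.6915/0.3085 = 4.00 ≈ 4

4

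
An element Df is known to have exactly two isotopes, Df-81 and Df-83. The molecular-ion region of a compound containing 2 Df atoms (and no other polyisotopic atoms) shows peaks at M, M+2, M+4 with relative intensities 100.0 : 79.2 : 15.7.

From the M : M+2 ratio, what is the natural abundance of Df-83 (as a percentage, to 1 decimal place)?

28.4%

If p is the fraction of Df that is Df-81, then I(M+2)/I(M) = [C(2,1)·p^1·(1−p)] / p^2 = 2·(1−p)/p = 79.2/100.0 = 0.7920
(1−p)/p = 0.7920/2 = 0.3960  ⇒  p = 1/(1 + 0.3960) = 0.7163
Df-81: 71.6%, Df-83: 28.4%.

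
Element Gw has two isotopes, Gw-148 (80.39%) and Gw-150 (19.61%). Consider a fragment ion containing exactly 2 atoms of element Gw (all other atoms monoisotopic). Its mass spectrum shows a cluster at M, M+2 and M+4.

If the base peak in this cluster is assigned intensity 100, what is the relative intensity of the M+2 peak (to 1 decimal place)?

Term probabilities: M 0.6463, M+2 0.3153, M+4 0.0385. Base peak = M.
P(M) = C(2,0) × 0.8039^2 × 0.1961^0 = 1 × 0.64625521 × 1.0000 = 0.646255 (base)
P(M+2) = C(2,1) × 0.8039^1 × 0.1961^1 = 2 × 0.8039 × 0.1961 = 0.315290
Relative intensity = 0.315290 / 0.646255 × 100 = 48.8

48.8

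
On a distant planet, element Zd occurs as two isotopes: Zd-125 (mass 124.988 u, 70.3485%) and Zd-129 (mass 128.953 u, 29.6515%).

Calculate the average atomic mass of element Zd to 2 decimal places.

126.16 u

The abundance-weighted mean is 0.703485 × 124.988 + 0.296515 × 128.953
= 87.9272 + 38.2365 = 126.1637 u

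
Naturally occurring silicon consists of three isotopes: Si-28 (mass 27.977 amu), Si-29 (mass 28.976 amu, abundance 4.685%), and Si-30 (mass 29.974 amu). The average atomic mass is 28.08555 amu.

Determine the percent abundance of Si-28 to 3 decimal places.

92.223%

Let x and y be the fractions of Si-28 and Si-30. Then x + y = 1 − 0.04685 = 0.95315 and 27.977x + 29.974y = 28.08555 − 0.04685×28.976 = 26.7280244.
Substituting: 27.977x + 29.974(0.95315 − x) = 26.7280244
(27.977 − 29.974)x = -1.8416937  ⇒  x = 0.92223, y = 0.03092
Si-28: 92.223%, Si-30: 3.092%.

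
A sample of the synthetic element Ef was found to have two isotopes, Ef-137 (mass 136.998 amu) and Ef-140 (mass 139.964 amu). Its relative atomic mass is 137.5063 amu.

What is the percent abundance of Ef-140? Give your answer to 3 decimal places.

With x = fraction of Ef-137 (so Ef-140 is 1 − x):
136.998·x + 139.964·(1 − x) = 137.5063
(136.998 − 139.964)·x = 137.5063 − 139.964
x = -2.4577 / -2.966 = 0.82862 → 82.862% Ef-137, 17.138% Ef-140.

17.138%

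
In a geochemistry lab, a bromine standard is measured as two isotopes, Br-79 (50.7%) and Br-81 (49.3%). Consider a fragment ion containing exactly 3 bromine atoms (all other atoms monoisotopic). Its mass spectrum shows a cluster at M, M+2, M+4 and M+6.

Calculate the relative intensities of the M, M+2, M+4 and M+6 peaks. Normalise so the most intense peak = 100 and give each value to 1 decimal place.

34.3 : 100.0 : 97.2 : 31.5

The 3 Br atoms are independent, so intensities follow the terms of (0.507 + 0.493)^3.
P(M) = 0.507^3 = 0.130324
P(M+2) = 3 × 0.507^2 × 0.493^1 = 0.380175
P(M+4) = 3 × 0.507^1 × 0.493^2 = 0.369678
P(M+6) = 0.493^3 = 0.119823
The M+2 peak is largest (0.380175); scaling to 100 gives 34.3 : 100.0 : 97.2 : 31.5.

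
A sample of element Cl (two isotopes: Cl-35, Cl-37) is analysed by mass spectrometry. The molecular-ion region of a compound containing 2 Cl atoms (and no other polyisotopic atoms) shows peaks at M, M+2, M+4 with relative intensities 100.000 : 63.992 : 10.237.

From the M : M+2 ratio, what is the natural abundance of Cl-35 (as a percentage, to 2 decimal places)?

Let p = fractional abundance of Cl-35. I(M+2)/I(M) = [C(2,1)·p^1·(1−p)] / p^2 = 2·(1−p)/p = 63.992/100.000 = 0.6399
(1−p)/p = 0.6399/2 = 0.3200  ⇒  p = 1/(1 + 0.3200) = 0.7576
Cl-35: 75.76%, Cl-37: 24.24%.

75.76%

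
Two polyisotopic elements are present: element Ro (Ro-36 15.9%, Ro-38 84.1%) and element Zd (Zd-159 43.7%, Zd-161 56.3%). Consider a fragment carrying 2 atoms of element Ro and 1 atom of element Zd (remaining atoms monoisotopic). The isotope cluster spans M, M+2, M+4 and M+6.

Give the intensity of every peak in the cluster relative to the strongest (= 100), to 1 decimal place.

2.4 : 28.5 : 100.0 : 86.6

Element Ro pattern (n=2): 0.025281 : 0.267438 : 0.707281
Element Zd pattern (n=1): 0.4370 : 0.5630
Convolve the two distributions (both contribute in 2-u steps):
  M: 0.025281×0.4370 = 0.011048
  M+2: 0.025281×0.5630 + 0.267438×0.4370 = 0.131104
  M+4: 0.267438×0.5630 + 0.707281×0.4370 = 0.459649
  M+6: 0.707281×0.5630 = 0.398199
Scale to base peak (0.459649) = 100: 2.4 : 28.5 : 100.0 : 86.6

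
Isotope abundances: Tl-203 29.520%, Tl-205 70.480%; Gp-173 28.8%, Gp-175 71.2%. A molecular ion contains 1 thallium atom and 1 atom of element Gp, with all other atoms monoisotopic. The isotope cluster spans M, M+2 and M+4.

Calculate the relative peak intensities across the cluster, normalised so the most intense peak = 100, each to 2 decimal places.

Thallium pattern (n=1): 0.2952 : 0.7048
Element Gp pattern (n=1): 0.2880 : 0.7120
Convolve the two distributions (both contribute in 2-u steps):
  M: 0.2952×0.2880 = 0.085018
  M+2: 0.2952×0.7120 + 0.7048×0.2880 = 0.413165
  M+4: 0.7048×0.7120 = 0.501818
Scale to base peak (0.501818) = 100: 16.94 : 82.33 : 100.00

16.94 : 82.33 : 100.00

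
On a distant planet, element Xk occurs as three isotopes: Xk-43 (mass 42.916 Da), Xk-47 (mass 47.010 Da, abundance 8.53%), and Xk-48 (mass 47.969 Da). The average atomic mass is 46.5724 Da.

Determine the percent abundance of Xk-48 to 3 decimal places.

65.450%

The remaining 91.47% is split between Xk-43 (fraction x) and Xk-48 (fraction 0.9147 − x).
Substituting: 42.916x + 47.969(0.9147 − x) = 42.562447
(42.916 − 47.969)x = -1.3147973  ⇒  x = 0.26020, y = 0.65450
Xk-43: 26.020%, Xk-48: 65.450%.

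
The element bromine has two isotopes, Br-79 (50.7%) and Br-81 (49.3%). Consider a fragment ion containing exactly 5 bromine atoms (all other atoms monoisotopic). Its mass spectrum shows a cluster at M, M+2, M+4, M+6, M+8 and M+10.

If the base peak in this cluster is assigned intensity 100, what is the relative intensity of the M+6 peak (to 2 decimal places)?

(0.507 + 0.493)^5 gives M 0.0335, M+2 0.1629, M+4 0.3168, M+6 0.3080, M+8 0.1497, M+10 0.0291; the largest is M+4.
P(M+4) = C(5,2) × 0.507^3 × 0.493^2 = 10 × 0.13032384 × 0.243049 = 0.316751 (base)
P(M+6) = C(5,3) × 0.507^2 × 0.493^3 = 10 × 0.257049 × 0.11982316 = 0.308004
Relative intensity = 0.308004 / 0.316751 × 100 = 97.24

97.24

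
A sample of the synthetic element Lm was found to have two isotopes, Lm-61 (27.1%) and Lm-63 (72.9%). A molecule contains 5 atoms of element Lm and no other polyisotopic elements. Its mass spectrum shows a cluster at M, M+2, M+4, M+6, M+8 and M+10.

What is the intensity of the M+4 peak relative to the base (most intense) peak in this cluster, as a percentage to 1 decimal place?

Binomial terms of (0.271 + 0.729)^5: M 0.0015, M+2 0.0197, M+4 0.1058, M+6 0.2845, M+8 0.3827, M+10 0.2059 → M+8 is the base peak.
P(M+8) = C(5,4) × 0.271^1 × 0.729^4 = 5 × 0.2710 × 0.28242954 = 0.382692 (base)
P(M+4) = C(5,2) × 0.271^3 × 0.729^2 = 10 × 0.01990251 × 0.531441 = 0.105770
Relative intensity = 0.105770 / 0.382692 × 100 = 27.6

27.6%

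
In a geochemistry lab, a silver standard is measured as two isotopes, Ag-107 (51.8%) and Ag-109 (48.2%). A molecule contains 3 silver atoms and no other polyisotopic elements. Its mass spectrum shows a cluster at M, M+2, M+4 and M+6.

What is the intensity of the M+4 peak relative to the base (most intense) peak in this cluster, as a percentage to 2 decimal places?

93.05%

Term probabilities: M 0.1390, M+2 0.3880, M+4 0.3610, M+6 0.1120. Base peak = M+2.
P(M+2) = C(3,1) × 0.518^2 × 0.482^1 = 3 × 0.268324 × 0.4820 = 0.387997 (base)
P(M+4) = C(3,2) × 0.518^1 × 0.482^2 = 3 × 0.5180 × 0.232324 = 0.361031
Relative intensity = 0.361031 / 0.387997 × 100 = 93.05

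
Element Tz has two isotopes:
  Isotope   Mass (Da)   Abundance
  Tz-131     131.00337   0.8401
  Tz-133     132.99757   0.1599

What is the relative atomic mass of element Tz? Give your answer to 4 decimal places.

Average mass = Σ (abundance × isotope mass) = 0.8401 × 131.00337 + 0.1599 × 132.99757
= 110.055931 + 21.266311 = 131.322242 Da

131.3222 Da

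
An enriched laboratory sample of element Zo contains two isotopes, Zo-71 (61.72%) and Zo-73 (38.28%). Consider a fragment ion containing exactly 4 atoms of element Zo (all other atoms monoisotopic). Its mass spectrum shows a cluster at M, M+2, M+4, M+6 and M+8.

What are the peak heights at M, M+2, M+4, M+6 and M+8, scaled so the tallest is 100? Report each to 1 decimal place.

40.3 : 100.0 : 93.0 : 38.5 : 6.0

Expanding (0.6172 + 0.3828)^4:
P(M) = 0.6172^4 = 0.145112
P(M+2) = 4 × 0.6172^3 × 0.3828^1 = 0.360006
P(M+4) = 6 × 0.6172^2 × 0.3828^2 = 0.334925
P(M+6) = 4 × 0.6172^1 × 0.3828^3 = 0.138485
P(M+8) = 0.3828^4 = 0.021473
The M+2 peak is largest (0.360006); scaling to 100 gives 40.3 : 100.0 : 93.0 : 38.5 : 6.0.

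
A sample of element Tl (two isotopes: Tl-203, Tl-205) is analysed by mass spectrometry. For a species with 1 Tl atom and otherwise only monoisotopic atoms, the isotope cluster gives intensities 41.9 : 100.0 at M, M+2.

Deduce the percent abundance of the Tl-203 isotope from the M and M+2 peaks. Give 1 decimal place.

29.5%

If p is the fraction of Tl that is Tl-203, then I(M+2)/I(M) = [C(1,1)·p^0·(1−p)] / p^1 = 1·(1−p)/p = 100.0/41.9 = 2.3866
(1−p)/p = 2.3866/1 = 2.3866  ⇒  p = 1/(1 + 2.3866) = 0.2953
Tl-203: 29.5%, Tl-205: 70.5%.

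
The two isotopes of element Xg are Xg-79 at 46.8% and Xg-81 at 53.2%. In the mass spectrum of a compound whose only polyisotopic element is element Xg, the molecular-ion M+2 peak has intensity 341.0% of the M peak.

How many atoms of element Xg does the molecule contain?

3

The M+2/M ratio from n Xg atoms is n · q/p = n · 0.532/0.468.
n = 3.410 × 0.468/0.532 = 3.00 ≈ 3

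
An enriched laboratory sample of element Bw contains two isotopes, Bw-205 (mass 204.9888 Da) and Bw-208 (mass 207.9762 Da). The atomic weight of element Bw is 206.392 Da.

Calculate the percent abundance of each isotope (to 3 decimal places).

With x = fraction of Bw-205 (so Bw-208 is 1 − x):
204.9888·x + 207.9762·(1 − x) = 206.392
(204.9888 − 207.9762)·x = 206.392 − 207.9762
x = -1.5842 / -2.9874 = 0.53029 → 53.029% Bw-205, 46.971% Bw-208.

Bw-205: 53.029%, Bw-208: 46.971%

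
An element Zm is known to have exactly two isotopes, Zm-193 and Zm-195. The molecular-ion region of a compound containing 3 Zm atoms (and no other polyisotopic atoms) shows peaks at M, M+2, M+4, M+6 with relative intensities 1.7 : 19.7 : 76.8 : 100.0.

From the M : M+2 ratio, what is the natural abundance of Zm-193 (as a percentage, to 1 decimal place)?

20.6%

If p is the fraction of Zm that is Zm-193, then I(M+2)/I(M) = [C(3,1)·p^2·(1−p)] / p^3 = 3·(1−p)/p = 19.7/1.7 = 11.5882
(1−p)/p = 11.5882/3 = 3.8627  ⇒  p = 1/(1 + 3.8627) = 0.2056
Zm-193: 20.6%, Zm-195: 79.4%.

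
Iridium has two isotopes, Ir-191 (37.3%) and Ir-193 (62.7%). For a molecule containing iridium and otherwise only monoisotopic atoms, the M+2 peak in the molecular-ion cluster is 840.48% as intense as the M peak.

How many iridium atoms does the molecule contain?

With n Ir atoms, P(M+2)/P(M) = C(n,1)·p^(n−1)q / p^n = n·q/p = n · 0.627/0.373.
n = 8.4048 × 0.373/0.627 = 5.00 ≈ 5

5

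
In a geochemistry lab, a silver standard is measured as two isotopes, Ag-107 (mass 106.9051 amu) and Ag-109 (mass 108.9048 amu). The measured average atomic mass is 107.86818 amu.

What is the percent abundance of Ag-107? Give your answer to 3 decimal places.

Let x be the fractional abundance of Ag-107; then Ag-109 has abundance 1 − x.
106.9051·x + 108.9048·(1 − x) = 107.86818
(106.9051 − 108.9048)·x = 107.86818 − 108.9048
x = -1.03662 / -1.9997 = 0.51839 → 51.839% Ag-107, 48.161% Ag-109.

51.839%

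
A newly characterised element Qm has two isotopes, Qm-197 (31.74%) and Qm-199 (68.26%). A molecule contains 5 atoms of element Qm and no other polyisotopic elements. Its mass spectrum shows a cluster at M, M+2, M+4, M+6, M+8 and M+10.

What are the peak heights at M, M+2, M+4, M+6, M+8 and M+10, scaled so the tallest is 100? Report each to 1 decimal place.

The 5 Qm atoms are independent, so intensities follow the terms of (0.3174 + 0.6826)^5.
P(M) = 0.3174^5 = 0.003221
P(M+2) = 5 × 0.3174^4 × 0.6826^1 = 0.034639
P(M+4) = 10 × 0.3174^3 × 0.6826^2 = 0.148989
P(M+6) = 10 × 0.3174^2 × 0.6826^3 = 0.320415
P(M+8) = 5 × 0.3174^1 × 0.6826^4 = 0.344542
P(M+10) = 0.6826^5 = 0.148194
The M+8 peak is largest (0.344542); scaling to 100 gives 0.9 : 10.1 : 43.2 : 93.0 : 100.0 : 43.0.

0.9 : 10.1 : 43.2 : 93.0 : 100.0 : 43.0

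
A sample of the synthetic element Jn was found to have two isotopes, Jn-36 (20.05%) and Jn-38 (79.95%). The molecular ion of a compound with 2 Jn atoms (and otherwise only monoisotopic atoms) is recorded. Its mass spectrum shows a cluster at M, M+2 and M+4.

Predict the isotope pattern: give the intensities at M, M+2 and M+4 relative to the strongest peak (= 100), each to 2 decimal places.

Expanding (0.2005 + 0.7995)^2:
P(M) = 0.2005^2 = 0.040200
P(M+2) = 2 × 0.2005^1 × 0.7995^1 = 0.320600
P(M+4) = 0.7995^2 = 0.639200
The M+4 peak is largest (0.639200); scaling to 100 gives 6.29 : 50.16 : 100.00.

6.29 : 50.16 : 100.00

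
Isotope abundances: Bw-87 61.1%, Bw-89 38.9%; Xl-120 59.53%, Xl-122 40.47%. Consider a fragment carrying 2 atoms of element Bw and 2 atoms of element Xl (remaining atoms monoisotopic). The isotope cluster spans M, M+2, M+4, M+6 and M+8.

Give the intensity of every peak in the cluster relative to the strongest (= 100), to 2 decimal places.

Element Bw pattern (n=2): 0.373321 : 0.475358 : 0.151321
Element Xl pattern (n=2): 0.35438209 : 0.48183582 : 0.16378209
Convolve the two distributions (both contribute in 2-u steps):
  M: 0.373321×0.35438209 = 0.132298
  M+2: 0.373321×0.48183582 + 0.475358×0.35438209 = 0.348338
  M+4: 0.373321×0.16378209 + 0.475358×0.48183582 + 0.151321×0.35438209 = 0.343813
  M+6: 0.475358×0.16378209 + 0.151321×0.48183582 = 0.150767
  M+8: 0.151321×0.16378209 = 0.024784
Scale to base peak (0.348338) = 100: 37.98 : 100.00 : 98.70 : 43.28 : 7.11

37.98 : 100.00 : 98.70 : 43.28 : 7.11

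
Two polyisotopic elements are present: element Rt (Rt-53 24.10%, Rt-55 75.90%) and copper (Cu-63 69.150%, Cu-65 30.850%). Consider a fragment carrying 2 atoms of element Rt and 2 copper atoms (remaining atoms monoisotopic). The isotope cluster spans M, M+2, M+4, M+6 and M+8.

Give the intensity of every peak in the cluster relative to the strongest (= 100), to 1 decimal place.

6.4 : 45.7 : 100.0 : 64.2 : 12.5

Element Rt pattern (n=2): 0.058081 : 0.365838 : 0.576081
Copper pattern (n=2): 0.47817225 : 0.4266555 : 0.09517225
Convolve the two distributions (both contribute in 2-u steps):
  M: 0.058081×0.47817225 = 0.027773
  M+2: 0.058081×0.4266555 + 0.365838×0.47817225 = 0.199714
  M+4: 0.058081×0.09517225 + 0.365838×0.4266555 + 0.576081×0.47817225 = 0.437080
  M+6: 0.365838×0.09517225 + 0.576081×0.4266555 = 0.280606
  M+8: 0.576081×0.09517225 = 0.054827
Scale to base peak (0.437080) = 100: 6.4 : 45.7 : 100.0 : 64.2 : 12.5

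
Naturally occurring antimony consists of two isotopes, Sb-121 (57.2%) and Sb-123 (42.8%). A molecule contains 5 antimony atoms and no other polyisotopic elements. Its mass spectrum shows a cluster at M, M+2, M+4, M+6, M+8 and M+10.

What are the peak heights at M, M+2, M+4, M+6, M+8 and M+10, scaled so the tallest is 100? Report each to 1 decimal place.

Each Sb atom is independently Sb-121 (p = 0.572) or Sb-123 (q = 0.428); the cluster is the binomial expansion (p + q)^5.
P(M) = 0.572^5 = 0.061232
P(M+2) = 5 × 0.572^4 × 0.428^1 = 0.229086
P(M+4) = 10 × 0.572^3 × 0.428^2 = 0.342827
P(M+6) = 10 × 0.572^2 × 0.428^3 = 0.256521
P(M+8) = 5 × 0.572^1 × 0.428^4 = 0.095971
P(M+10) = 0.428^5 = 0.014362
The M+4 peak is largest (0.342827); scaling to 100 gives 17.9 : 66.8 : 100.0 : 74.8 : 28.0 : 4.2.

17.9 : 66.8 : 100.0 : 74.8 : 28.0 : 4.2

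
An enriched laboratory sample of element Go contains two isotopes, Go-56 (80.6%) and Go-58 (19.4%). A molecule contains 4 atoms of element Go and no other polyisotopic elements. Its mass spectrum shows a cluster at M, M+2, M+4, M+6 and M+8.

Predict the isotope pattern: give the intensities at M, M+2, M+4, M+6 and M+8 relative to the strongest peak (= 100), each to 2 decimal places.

100.00 : 96.28 : 34.76 : 5.58 : 0.34

The 4 Go atoms are independent, so intensities follow the terms of (0.806 + 0.194)^4.
P(M) = 0.806^4 = 0.422027
P(M+2) = 4 × 0.806^3 × 0.194^1 = 0.406319
P(M+4) = 6 × 0.806^2 × 0.194^2 = 0.146698
P(M+6) = 4 × 0.806^1 × 0.194^3 = 0.023540
P(M+8) = 0.194^4 = 0.001416
The M peak is largest (0.422027); scaling to 100 gives 100.00 : 96.28 : 34.76 : 5.58 : 0.34.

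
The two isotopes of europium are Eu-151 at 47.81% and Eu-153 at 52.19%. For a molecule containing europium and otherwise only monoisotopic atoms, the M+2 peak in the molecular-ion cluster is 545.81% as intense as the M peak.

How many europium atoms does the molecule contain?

The M+2/M ratio from n Eu atoms is n · q/p = n · 0.5219/0.4781.
n = 5.4581 × 0.4781/0.5219 = 5.00 ≈ 5

5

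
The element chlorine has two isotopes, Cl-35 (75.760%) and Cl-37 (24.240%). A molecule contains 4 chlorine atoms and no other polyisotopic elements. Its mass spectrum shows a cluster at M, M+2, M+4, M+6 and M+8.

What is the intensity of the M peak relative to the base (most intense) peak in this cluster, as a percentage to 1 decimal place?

Binomial terms of (0.75760 + 0.24240)^4: M 0.3294, M+2 0.4216, M+4 0.2023, M+6 0.0432, M+8 0.0035 → M+2 is the base peak.
P(M+2) = C(4,1) × 0.75760^3 × 0.24240^1 = 4 × 0.4348304 × 0.2424 = 0.421612 (base)
P(M) = C(4,0) × 0.75760^4 × 0.24240^0 = 1 × 0.32942751 × 1.0000 = 0.329428
Relative intensity = 0.329428 / 0.421612 × 100 = 78.1

78.1%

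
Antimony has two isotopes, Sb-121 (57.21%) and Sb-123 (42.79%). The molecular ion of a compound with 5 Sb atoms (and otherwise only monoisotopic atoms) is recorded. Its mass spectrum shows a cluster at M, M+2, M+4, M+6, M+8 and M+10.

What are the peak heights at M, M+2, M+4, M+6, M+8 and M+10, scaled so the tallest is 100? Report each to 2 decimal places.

Each Sb atom is independently Sb-121 (p = 0.5721) or Sb-123 (q = 0.4279); the cluster is the binomial expansion (p + q)^5.
P(M) = 0.5721^5 = 0.061286
P(M+2) = 5 × 0.5721^4 × 0.4279^1 = 0.229192
P(M+4) = 10 × 0.5721^3 × 0.4279^2 = 0.342847
P(M+6) = 10 × 0.5721^2 × 0.4279^3 = 0.256431
P(M+8) = 5 × 0.5721^1 × 0.4279^4 = 0.095898
P(M+10) = 0.4279^5 = 0.014345
The M+4 peak is largest (0.342847); scaling to 100 gives 17.88 : 66.85 : 100.00 : 74.79 : 27.97 : 4.18.

17.88 : 66.85 : 100.00 : 74.79 : 27.97 : 4.18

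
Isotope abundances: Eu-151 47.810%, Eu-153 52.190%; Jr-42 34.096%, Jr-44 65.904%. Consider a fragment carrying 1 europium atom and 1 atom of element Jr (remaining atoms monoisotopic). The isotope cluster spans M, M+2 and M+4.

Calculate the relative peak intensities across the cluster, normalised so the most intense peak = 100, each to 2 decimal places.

Europium pattern (n=1): 0.4781 : 0.5219
Element Jr pattern (n=1): 0.34096 : 0.65904
Convolve the two distributions (both contribute in 2-u steps):
  M: 0.4781×0.34096 = 0.163013
  M+2: 0.4781×0.65904 + 0.5219×0.34096 = 0.493034
  M+4: 0.5219×0.65904 = 0.343953
Scale to base peak (0.493034) = 100: 33.06 : 100.00 : 69.76

33.06 : 100.00 : 69.76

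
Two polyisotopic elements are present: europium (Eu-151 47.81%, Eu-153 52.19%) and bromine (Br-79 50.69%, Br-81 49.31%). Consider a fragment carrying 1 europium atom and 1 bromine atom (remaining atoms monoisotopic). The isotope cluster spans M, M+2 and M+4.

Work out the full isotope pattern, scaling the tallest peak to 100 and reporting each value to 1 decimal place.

48.4 : 100.0 : 51.4

Europium pattern (n=1): 0.4781 : 0.5219
Bromine pattern (n=1): 0.5069 : 0.4931
Convolve the two distributions (both contribute in 2-u steps):
  M: 0.4781×0.5069 = 0.242349
  M+2: 0.4781×0.4931 + 0.5219×0.5069 = 0.500302
  M+4: 0.5219×0.4931 = 0.257349
Scale to base peak (0.500302) = 100: 48.4 : 100.0 : 51.4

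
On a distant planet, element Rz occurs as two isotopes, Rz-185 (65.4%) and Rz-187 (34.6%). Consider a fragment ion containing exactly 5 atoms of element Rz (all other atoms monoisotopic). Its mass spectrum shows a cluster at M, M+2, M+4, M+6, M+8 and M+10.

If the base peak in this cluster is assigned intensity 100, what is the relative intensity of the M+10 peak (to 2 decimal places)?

1.48

Binomial terms of (0.654 + 0.346)^5: M 0.1196, M+2 0.3165, M+4 0.3349, M+6 0.1772, M+8 0.0469, M+10 0.0050 → M+4 is the base peak.
P(M+4) = C(5,2) × 0.654^3 × 0.346^2 = 10 × 0.27972626 × 0.119716 = 0.334877 (base)
P(M+10) = C(5,5) × 0.654^0 × 0.346^5 = 1 × 1.0000 × 0.00495884 = 0.004959
Relative intensity = 0.004959 / 0.334877 × 100 = 1.48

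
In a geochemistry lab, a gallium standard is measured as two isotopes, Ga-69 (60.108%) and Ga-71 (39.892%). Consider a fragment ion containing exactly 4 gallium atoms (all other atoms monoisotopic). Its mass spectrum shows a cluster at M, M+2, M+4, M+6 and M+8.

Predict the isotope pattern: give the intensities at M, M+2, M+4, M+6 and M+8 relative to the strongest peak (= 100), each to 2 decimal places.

The 4 Ga atoms are independent, so intensities follow the terms of (0.60108 + 0.39892)^4.
P(M) = 0.60108^4 = 0.130536
P(M+2) = 4 × 0.60108^3 × 0.39892^1 = 0.346531
P(M+4) = 6 × 0.60108^2 × 0.39892^2 = 0.344975
P(M+6) = 4 × 0.60108^1 × 0.39892^3 = 0.152633
P(M+8) = 0.39892^4 = 0.025325
The M+2 peak is largest (0.346531); scaling to 100 gives 37.67 : 100.00 : 99.55 : 44.05 : 7.31.

37.67 : 100.00 : 99.55 : 44.05 : 7.31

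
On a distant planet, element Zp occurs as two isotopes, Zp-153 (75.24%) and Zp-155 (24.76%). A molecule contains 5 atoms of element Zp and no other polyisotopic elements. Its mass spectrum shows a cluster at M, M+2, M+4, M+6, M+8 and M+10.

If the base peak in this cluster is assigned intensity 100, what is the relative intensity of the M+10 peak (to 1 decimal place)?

Term probabilities: M 0.2411, M+2 0.3967, M+4 0.2611, M+6 0.0859, M+8 0.0141, M+10 0.0009. Base peak = M+2.
P(M+2) = C(5,1) × 0.7524^4 × 0.2476^1 = 5 × 0.32047573 × 0.2476 = 0.396749 (base)
P(M+10) = C(5,5) × 0.7524^0 × 0.2476^5 = 1 × 1.0000 × 0.00093058 = 0.000931
Relative intensity = 0.000931 / 0.396749 × 100 = 0.2

0.2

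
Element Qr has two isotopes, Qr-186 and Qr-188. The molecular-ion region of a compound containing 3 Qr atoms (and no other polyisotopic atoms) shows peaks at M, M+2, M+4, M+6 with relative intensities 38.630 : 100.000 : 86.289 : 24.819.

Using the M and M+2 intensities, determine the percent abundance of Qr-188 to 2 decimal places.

46.32%

Write p for the Qr-186 fraction. I(M+2)/I(M) = [C(3,1)·p^2·(1−p)] / p^3 = 3·(1−p)/p = 100.000/38.630 = 2.5887
(1−p)/p = 2.5887/3 = 0.8629  ⇒  p = 1/(1 + 0.8629) = 0.5368
Qr-186: 53.68%, Qr-188: 46.32%.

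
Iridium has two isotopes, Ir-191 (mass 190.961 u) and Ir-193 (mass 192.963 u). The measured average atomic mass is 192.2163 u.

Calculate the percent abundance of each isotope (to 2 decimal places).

Writing the weighted mean with unknown fraction x of Ir-191:
190.961·x + 192.963·(1 − x) = 192.2163
(190.961 − 192.963)·x = 192.2163 − 192.963
x = -0.7467 / -2.002 = 0.37298 → 37.30% Ir-191, 62.70% Ir-193.

Ir-191: 37.30%, Ir-193: 62.70%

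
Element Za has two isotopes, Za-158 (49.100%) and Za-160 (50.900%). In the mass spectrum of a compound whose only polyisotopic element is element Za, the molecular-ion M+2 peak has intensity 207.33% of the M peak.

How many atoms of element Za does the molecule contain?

2

The M+2/M ratio from n Za atoms is n · q/p = n · 0.50900/0.49100.
n = 2.0733 × 0.49100/0.50900 = 2.00 ≈ 2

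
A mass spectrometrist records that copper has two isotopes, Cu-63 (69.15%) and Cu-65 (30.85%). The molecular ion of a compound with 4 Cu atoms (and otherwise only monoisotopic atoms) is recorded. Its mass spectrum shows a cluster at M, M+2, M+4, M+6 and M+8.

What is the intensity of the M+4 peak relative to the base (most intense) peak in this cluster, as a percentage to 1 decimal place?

66.9%

(0.6915 + 0.3085)^4 gives M 0.2286, M+2 0.4080, M+4 0.2731, M+6 0.0812, M+8 0.0091; the largest is M+2.
P(M+2) = C(4,1) × 0.6915^3 × 0.3085^1 = 4 × 0.33065611 × 0.3085 = 0.408030 (base)
P(M+4) = C(4,2) × 0.6915^2 × 0.3085^2 = 6 × 0.47817225 × 0.09517225 = 0.273052
Relative intensity = 0.273052 / 0.408030 × 100 = 66.9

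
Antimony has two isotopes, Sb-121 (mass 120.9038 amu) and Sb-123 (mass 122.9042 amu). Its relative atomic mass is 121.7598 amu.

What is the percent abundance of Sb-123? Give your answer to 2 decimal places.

Let x be the fractional abundance of Sb-121; then Sb-123 has abundance 1 − x.
120.9038·x + 122.9042·(1 − x) = 121.7598
(120.9038 − 122.9042)·x = 121.7598 − 122.9042
x = -1.1444 / -2.0004 = 0.57209 → 57.21% Sb-121, 42.79% Sb-123.

42.79%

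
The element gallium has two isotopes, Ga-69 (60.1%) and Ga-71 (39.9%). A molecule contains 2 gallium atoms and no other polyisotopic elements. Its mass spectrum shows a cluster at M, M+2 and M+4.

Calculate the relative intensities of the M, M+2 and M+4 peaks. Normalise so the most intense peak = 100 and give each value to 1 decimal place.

75.3 : 100.0 : 33.2

The 2 Ga atoms are independent, so intensities follow the terms of (0.601 + 0.399)^2.
P(M) = 0.601^2 = 0.361201
P(M+2) = 2 × 0.601^1 × 0.399^1 = 0.479598
P(M+4) = 0.399^2 = 0.159201
The M+2 peak is largest (0.479598); scaling to 100 gives 75.3 : 100.0 : 33.2.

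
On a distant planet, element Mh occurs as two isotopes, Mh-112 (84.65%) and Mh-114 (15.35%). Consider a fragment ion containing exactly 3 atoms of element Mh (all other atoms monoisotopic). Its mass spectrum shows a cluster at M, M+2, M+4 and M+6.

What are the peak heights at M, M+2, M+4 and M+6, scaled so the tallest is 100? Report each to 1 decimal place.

Expanding (0.8465 + 0.1535)^3:
P(M) = 0.8465^3 = 0.606570
P(M+2) = 3 × 0.8465^2 × 0.1535^1 = 0.329977
P(M+4) = 3 × 0.8465^1 × 0.1535^2 = 0.059836
P(M+6) = 0.1535^3 = 0.003617
The M peak is largest (0.606570); scaling to 100 gives 100.0 : 54.4 : 9.9 : 0.6.

100.0 : 54.4 : 9.9 : 0.6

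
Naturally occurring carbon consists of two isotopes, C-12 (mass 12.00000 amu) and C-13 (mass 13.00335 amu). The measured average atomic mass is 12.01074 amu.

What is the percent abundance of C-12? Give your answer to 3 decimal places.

98.930%

Let x be the fractional abundance of C-12; then C-13 has abundance 1 − x.
12.00000·x + 13.00335·(1 − x) = 12.01074
(12.00000 − 13.00335)·x = 12.01074 − 13.00335
x = -0.99261 / -1.00335 = 0.98930 → 98.930% C-12, 1.070% C-13.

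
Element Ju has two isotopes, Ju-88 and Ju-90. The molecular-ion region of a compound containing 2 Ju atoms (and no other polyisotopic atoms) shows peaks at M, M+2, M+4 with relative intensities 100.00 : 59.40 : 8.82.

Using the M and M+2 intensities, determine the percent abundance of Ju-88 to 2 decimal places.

If p is the fraction of Ju that is Ju-88, then I(M+2)/I(M) = [C(2,1)·p^1·(1−p)] / p^2 = 2·(1−p)/p = 59.40/100.00 = 0.5940
(1−p)/p = 0.5940/2 = 0.2970  ⇒  p = 1/(1 + 0.2970) = 0.7710
Ju-88: 77.10%, Ju-90: 22.90%.

77.10%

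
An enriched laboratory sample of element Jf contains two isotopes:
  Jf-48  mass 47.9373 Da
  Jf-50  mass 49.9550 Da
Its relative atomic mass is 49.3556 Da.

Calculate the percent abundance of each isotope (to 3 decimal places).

Let x be the fractional abundance of Jf-48; then Jf-50 has abundance 1 − x.
47.9373·x + 49.9550·(1 − x) = 49.3556
(47.9373 − 49.9550)·x = 49.3556 − 49.9550
x = -0.5994 / -2.0177 = 0.29707 → 29.707% Jf-48, 70.293% Jf-50.

Jf-48: 29.707%, Jf-50: 70.293%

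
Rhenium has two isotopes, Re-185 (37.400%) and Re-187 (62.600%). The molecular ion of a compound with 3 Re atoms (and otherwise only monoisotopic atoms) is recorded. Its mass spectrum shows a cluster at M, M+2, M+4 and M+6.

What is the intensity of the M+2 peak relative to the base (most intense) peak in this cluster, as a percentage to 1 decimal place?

59.7%

(0.37400 + 0.62600)^3 gives M 0.0523, M+2 0.2627, M+4 0.4397, M+6 0.2453; the largest is M+4.
P(M+4) = C(3,2) × 0.37400^1 × 0.62600^2 = 3 × 0.3740 × 0.391876 = 0.439685 (base)
P(M+2) = C(3,1) × 0.37400^2 × 0.62600^1 = 3 × 0.139876 × 0.6260 = 0.262687
Relative intensity = 0.262687 / 0.439685 × 100 = 59.7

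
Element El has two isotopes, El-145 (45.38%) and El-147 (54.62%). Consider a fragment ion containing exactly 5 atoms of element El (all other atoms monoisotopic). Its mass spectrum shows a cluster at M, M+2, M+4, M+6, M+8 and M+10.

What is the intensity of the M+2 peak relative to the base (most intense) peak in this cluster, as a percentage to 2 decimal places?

34.51%

Term probabilities: M 0.0192, M+2 0.1158, M+4 0.2788, M+6 0.3356, M+8 0.2019, M+10 0.0486. Base peak = M+6.
P(M+6) = C(5,3) × 0.4538^2 × 0.5462^3 = 10 × 0.20593444 × 0.16295027 = 0.335571 (base)
P(M+2) = C(5,1) × 0.4538^4 × 0.5462^1 = 5 × 0.04240899 × 0.5462 = 0.115819
Relative intensity = 0.115819 / 0.335571 × 100 = 34.51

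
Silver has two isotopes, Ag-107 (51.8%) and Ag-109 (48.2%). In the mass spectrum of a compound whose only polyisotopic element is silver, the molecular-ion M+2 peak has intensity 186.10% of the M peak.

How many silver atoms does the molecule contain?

2

For n independent Ag atoms, I(M+2)/I(M) = n · (abundance Ag-109) / (abundance Ag-107) = n · 0.482/0.518.
n = 1.8610 × 0.518/0.482 = 2.00 ≈ 2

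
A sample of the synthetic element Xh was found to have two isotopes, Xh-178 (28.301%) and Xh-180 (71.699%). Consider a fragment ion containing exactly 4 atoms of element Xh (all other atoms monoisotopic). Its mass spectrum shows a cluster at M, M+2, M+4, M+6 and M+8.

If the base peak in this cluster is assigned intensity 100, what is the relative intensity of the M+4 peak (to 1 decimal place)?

59.2

(0.28301 + 0.71699)^4 gives M 0.0064, M+2 0.0650, M+4 0.2470, M+6 0.4173, M+8 0.2643; the largest is M+6.
P(M+6) = C(4,3) × 0.28301^1 × 0.71699^3 = 4 × 0.28301 × 0.36858639 = 0.417255 (base)
P(M+4) = C(4,2) × 0.28301^2 × 0.71699^2 = 6 × 0.08009466 × 0.51407466 = 0.247048
Relative intensity = 0.247048 / 0.417255 × 100 = 59.2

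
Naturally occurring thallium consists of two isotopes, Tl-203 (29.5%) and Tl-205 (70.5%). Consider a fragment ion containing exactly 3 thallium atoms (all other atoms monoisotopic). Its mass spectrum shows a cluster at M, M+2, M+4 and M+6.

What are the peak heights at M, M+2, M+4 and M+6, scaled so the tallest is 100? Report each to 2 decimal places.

The 3 Tl atoms are independent, so intensities follow the terms of (0.295 + 0.705)^3.
P(M) = 0.295^3 = 0.025672
P(M+2) = 3 × 0.295^2 × 0.705^1 = 0.184058
P(M+4) = 3 × 0.295^1 × 0.705^2 = 0.439867
P(M+6) = 0.705^3 = 0.350403
The M+4 peak is largest (0.439867); scaling to 100 gives 5.84 : 41.84 : 100.00 : 79.66.

5.84 : 41.84 : 100.00 : 79.66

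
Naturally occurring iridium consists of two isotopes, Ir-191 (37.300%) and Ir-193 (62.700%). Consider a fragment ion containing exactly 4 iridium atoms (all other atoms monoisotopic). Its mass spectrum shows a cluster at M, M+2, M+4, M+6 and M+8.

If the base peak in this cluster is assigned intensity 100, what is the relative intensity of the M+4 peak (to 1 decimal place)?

Term probabilities: M 0.0194, M+2 0.1302, M+4 0.3282, M+6 0.3678, M+8 0.1546. Base peak = M+6.
P(M+6) = C(4,3) × 0.37300^1 × 0.62700^3 = 4 × 0.3730 × 0.24649188 = 0.367766 (base)
P(M+4) = C(4,2) × 0.37300^2 × 0.62700^2 = 6 × 0.139129 × 0.393129 = 0.328174
Relative intensity = 0.328174 / 0.367766 × 100 = 89.2

89.2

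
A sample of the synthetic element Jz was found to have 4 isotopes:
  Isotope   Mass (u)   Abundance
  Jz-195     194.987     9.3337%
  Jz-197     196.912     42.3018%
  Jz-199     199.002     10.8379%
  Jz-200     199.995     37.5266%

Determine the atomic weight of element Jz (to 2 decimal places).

Ar = Σ fᵢ·mᵢ = 0.093337 × 194.987 + 0.423018 × 196.912 + 0.108379 × 199.002 + 0.375266 × 199.995
= 18.1995 + 83.2973 + 21.5676 + 75.0513 = 198.1157 u

198.12 u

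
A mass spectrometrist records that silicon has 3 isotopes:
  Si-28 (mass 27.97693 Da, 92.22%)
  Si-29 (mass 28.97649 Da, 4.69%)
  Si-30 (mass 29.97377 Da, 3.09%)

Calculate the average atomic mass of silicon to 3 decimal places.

28.086 Da

The abundance-weighted mean is 0.9222 × 27.97693 + 0.0469 × 28.97649 + 0.0309 × 29.97377
= 25.800325 + 1.358997 + 0.926189 = 28.085511 Da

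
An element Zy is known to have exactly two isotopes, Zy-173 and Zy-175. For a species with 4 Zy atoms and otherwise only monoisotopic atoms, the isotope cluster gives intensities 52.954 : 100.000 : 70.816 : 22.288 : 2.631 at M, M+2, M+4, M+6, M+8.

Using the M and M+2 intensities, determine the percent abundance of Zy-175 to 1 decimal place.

32.1%

If p is the fraction of Zy that is Zy-173, then I(M+2)/I(M) = [C(4,1)·p^3·(1−p)] / p^4 = 4·(1−p)/p = 100.000/52.954 = 1.8884
(1−p)/p = 1.8884/4 = 0.4721  ⇒  p = 1/(1 + 0.4721) = 0.6793
Zy-173: 67.9%, Zy-175: 32.1%.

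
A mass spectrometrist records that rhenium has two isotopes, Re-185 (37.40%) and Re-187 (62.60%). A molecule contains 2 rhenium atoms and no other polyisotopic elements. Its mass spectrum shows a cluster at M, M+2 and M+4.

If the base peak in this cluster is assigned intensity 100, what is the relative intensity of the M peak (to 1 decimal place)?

Term probabilities: M 0.1399, M+2 0.4682, M+4 0.3919. Base peak = M+2.
P(M+2) = C(2,1) × 0.3740^1 × 0.6260^1 = 2 × 0.3740 × 0.6260 = 0.468248 (base)
P(M) = C(2,0) × 0.3740^2 × 0.6260^0 = 1 × 0.139876 × 1.0000 = 0.139876
Relative intensity = 0.139876 / 0.468248 × 100 = 29.9

29.9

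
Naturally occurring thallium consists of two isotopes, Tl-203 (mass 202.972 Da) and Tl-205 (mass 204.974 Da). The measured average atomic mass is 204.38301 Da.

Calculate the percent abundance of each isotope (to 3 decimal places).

Tl-203: 29.520%, Tl-205: 70.480%

Let x be the fractional abundance of Tl-203; then Tl-205 has abundance 1 − x.
202.972·x + 204.974·(1 − x) = 204.38301
(202.972 − 204.974)·x = 204.38301 − 204.974
x = -0.59099 / -2.002 = 0.29520 → 29.520% Tl-203, 70.480% Tl-205.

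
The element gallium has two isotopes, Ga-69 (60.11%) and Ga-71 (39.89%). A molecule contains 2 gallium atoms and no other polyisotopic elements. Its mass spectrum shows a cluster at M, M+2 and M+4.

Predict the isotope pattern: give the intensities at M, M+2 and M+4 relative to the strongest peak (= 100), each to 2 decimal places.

75.34 : 100.00 : 33.18

The 2 Ga atoms are independent, so intensities follow the terms of (0.6011 + 0.3989)^2.
P(M) = 0.6011^2 = 0.361321
P(M+2) = 2 × 0.6011^1 × 0.3989^1 = 0.479558
P(M+4) = 0.3989^2 = 0.159121
The M+2 peak is largest (0.479558); scaling to 100 gives 75.34 : 100.00 : 33.18.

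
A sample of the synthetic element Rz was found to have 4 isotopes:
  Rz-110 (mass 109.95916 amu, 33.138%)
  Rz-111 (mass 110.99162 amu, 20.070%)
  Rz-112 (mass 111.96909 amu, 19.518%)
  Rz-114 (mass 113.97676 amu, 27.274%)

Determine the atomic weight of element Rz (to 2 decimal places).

111.65 amu

Weight each isotope mass by its fractional abundance: 0.33138 × 109.95916 + 0.20070 × 110.99162 + 0.19518 × 111.96909 + 0.27274 × 113.97676
= 36.438266 + 22.276018 + 21.854127 + 31.086022 = 111.654433 amu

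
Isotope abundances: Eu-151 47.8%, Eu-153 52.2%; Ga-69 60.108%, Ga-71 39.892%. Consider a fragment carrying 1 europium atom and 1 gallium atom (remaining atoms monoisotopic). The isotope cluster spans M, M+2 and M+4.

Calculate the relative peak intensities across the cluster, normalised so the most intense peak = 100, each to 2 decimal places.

56.96 : 100.00 : 41.28

Europium pattern (n=1): 0.4780 : 0.5220
Gallium pattern (n=1): 0.60108 : 0.39892
Convolve the two distributions (both contribute in 2-u steps):
  M: 0.4780×0.60108 = 0.287316
  M+2: 0.4780×0.39892 + 0.5220×0.60108 = 0.504448
  M+4: 0.5220×0.39892 = 0.208236
Scale to base peak (0.504448) = 100: 56.96 : 100.00 : 41.28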